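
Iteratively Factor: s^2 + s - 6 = (s - 2)*(s + 3)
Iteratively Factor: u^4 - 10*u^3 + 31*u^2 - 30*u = (u)*(u^3 - 10*u^2 + 31*u - 30) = u*(u - 2)*(u^2 - 8*u + 15) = u*(u - 5)*(u - 2)*(u - 3)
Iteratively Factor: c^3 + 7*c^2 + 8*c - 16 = (c - 1)*(c^2 + 8*c + 16) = (c - 1)*(c + 4)*(c + 4)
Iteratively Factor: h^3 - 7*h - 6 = (h + 1)*(h^2 - h - 6) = (h - 3)*(h + 1)*(h + 2)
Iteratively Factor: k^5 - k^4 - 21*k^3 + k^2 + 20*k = (k - 1)*(k^4 - 21*k^2 - 20*k) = (k - 1)*(k + 1)*(k^3 - k^2 - 20*k) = k*(k - 1)*(k + 1)*(k^2 - k - 20) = k*(k - 1)*(k + 1)*(k + 4)*(k - 5)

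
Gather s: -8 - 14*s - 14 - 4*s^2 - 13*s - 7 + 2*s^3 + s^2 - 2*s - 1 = 2*s^3 - 3*s^2 - 29*s - 30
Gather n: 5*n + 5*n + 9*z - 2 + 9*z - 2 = 10*n + 18*z - 4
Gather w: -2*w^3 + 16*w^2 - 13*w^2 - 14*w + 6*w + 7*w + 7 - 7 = -2*w^3 + 3*w^2 - w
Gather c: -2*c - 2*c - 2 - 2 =-4*c - 4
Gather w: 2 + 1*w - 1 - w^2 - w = 1 - w^2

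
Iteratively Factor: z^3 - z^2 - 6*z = (z)*(z^2 - z - 6) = z*(z + 2)*(z - 3)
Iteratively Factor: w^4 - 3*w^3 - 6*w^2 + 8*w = (w)*(w^3 - 3*w^2 - 6*w + 8) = w*(w - 1)*(w^2 - 2*w - 8) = w*(w - 1)*(w + 2)*(w - 4)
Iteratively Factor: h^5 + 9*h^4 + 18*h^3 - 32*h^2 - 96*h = (h + 4)*(h^4 + 5*h^3 - 2*h^2 - 24*h) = (h + 3)*(h + 4)*(h^3 + 2*h^2 - 8*h) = h*(h + 3)*(h + 4)*(h^2 + 2*h - 8) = h*(h - 2)*(h + 3)*(h + 4)*(h + 4)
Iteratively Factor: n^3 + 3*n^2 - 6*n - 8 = (n + 1)*(n^2 + 2*n - 8) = (n + 1)*(n + 4)*(n - 2)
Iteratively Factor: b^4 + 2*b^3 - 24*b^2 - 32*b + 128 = (b + 4)*(b^3 - 2*b^2 - 16*b + 32) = (b - 4)*(b + 4)*(b^2 + 2*b - 8) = (b - 4)*(b + 4)^2*(b - 2)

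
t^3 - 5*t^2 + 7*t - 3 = (t - 3)*(t - 1)^2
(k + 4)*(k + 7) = k^2 + 11*k + 28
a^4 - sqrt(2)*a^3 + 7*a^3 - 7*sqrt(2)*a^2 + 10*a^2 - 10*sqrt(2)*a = a*(a + 2)*(a + 5)*(a - sqrt(2))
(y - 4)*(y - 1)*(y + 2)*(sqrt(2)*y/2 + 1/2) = sqrt(2)*y^4/2 - 3*sqrt(2)*y^3/2 + y^3/2 - 3*sqrt(2)*y^2 - 3*y^2/2 - 3*y + 4*sqrt(2)*y + 4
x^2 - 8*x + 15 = (x - 5)*(x - 3)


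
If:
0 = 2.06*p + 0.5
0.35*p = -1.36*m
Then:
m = 0.06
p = -0.24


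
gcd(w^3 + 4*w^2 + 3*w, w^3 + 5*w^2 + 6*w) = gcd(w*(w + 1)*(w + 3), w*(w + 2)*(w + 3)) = w^2 + 3*w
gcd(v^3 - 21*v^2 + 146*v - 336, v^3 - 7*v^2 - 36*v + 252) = v^2 - 13*v + 42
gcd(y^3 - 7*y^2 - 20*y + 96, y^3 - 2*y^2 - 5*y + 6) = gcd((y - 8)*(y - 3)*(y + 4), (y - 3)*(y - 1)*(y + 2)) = y - 3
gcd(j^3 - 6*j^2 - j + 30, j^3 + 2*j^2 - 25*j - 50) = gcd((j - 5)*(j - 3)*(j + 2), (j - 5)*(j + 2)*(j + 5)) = j^2 - 3*j - 10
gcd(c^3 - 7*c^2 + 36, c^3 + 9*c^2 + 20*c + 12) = c + 2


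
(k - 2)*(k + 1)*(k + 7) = k^3 + 6*k^2 - 9*k - 14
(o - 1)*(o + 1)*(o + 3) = o^3 + 3*o^2 - o - 3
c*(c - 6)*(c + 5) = c^3 - c^2 - 30*c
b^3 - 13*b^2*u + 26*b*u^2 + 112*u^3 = (b - 8*u)*(b - 7*u)*(b + 2*u)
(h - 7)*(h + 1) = h^2 - 6*h - 7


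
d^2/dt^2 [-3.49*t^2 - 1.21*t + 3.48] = -6.98000000000000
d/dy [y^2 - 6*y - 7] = 2*y - 6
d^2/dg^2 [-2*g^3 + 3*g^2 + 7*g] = 6 - 12*g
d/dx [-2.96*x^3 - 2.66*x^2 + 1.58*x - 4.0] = -8.88*x^2 - 5.32*x + 1.58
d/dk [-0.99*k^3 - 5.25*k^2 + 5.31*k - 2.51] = -2.97*k^2 - 10.5*k + 5.31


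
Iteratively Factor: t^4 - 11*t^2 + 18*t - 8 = (t - 1)*(t^3 + t^2 - 10*t + 8) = (t - 2)*(t - 1)*(t^2 + 3*t - 4) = (t - 2)*(t - 1)^2*(t + 4)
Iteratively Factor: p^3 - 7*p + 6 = (p + 3)*(p^2 - 3*p + 2) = (p - 2)*(p + 3)*(p - 1)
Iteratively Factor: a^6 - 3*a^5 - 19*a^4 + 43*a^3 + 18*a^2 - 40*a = (a + 1)*(a^5 - 4*a^4 - 15*a^3 + 58*a^2 - 40*a) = a*(a + 1)*(a^4 - 4*a^3 - 15*a^2 + 58*a - 40) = a*(a - 2)*(a + 1)*(a^3 - 2*a^2 - 19*a + 20) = a*(a - 2)*(a + 1)*(a + 4)*(a^2 - 6*a + 5) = a*(a - 5)*(a - 2)*(a + 1)*(a + 4)*(a - 1)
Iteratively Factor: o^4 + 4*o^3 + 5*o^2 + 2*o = (o + 2)*(o^3 + 2*o^2 + o) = o*(o + 2)*(o^2 + 2*o + 1) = o*(o + 1)*(o + 2)*(o + 1)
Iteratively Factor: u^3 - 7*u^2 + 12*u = (u - 4)*(u^2 - 3*u) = (u - 4)*(u - 3)*(u)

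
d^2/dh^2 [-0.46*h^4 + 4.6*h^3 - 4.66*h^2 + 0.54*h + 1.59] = -5.52*h^2 + 27.6*h - 9.32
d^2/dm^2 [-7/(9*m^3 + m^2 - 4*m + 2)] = 14*((27*m + 1)*(9*m^3 + m^2 - 4*m + 2) - (27*m^2 + 2*m - 4)^2)/(9*m^3 + m^2 - 4*m + 2)^3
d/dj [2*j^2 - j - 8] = 4*j - 1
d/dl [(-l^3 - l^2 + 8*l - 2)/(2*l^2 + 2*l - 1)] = (-2*l^4 - 4*l^3 - 15*l^2 + 10*l - 4)/(4*l^4 + 8*l^3 - 4*l + 1)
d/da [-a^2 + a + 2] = 1 - 2*a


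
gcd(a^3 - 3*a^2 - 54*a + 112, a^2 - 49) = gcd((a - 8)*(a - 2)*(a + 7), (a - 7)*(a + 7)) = a + 7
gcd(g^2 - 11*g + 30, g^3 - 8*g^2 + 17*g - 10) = g - 5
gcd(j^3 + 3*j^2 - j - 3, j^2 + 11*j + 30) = 1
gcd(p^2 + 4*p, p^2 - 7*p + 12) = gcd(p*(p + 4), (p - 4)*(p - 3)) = 1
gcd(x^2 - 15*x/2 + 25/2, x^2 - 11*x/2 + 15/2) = x - 5/2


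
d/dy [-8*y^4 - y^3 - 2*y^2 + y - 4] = -32*y^3 - 3*y^2 - 4*y + 1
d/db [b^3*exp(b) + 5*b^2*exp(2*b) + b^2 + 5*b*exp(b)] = b^3*exp(b) + 10*b^2*exp(2*b) + 3*b^2*exp(b) + 10*b*exp(2*b) + 5*b*exp(b) + 2*b + 5*exp(b)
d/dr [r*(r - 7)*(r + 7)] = 3*r^2 - 49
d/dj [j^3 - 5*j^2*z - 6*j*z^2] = 3*j^2 - 10*j*z - 6*z^2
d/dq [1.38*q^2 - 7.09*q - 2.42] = 2.76*q - 7.09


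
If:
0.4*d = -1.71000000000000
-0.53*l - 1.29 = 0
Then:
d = -4.28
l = -2.43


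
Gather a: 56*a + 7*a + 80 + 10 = 63*a + 90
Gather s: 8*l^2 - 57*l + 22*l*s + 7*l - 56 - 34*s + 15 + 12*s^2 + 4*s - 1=8*l^2 - 50*l + 12*s^2 + s*(22*l - 30) - 42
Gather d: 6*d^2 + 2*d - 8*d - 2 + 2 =6*d^2 - 6*d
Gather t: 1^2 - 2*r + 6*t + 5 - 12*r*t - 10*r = -12*r + t*(6 - 12*r) + 6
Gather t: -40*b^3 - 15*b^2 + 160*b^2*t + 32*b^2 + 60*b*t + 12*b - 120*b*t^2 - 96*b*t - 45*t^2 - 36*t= -40*b^3 + 17*b^2 + 12*b + t^2*(-120*b - 45) + t*(160*b^2 - 36*b - 36)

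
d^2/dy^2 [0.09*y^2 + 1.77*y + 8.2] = 0.180000000000000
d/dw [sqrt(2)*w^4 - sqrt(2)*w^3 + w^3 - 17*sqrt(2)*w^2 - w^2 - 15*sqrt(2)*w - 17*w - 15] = 4*sqrt(2)*w^3 - 3*sqrt(2)*w^2 + 3*w^2 - 34*sqrt(2)*w - 2*w - 15*sqrt(2) - 17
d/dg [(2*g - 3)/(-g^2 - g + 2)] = (-2*g^2 - 2*g + (2*g - 3)*(2*g + 1) + 4)/(g^2 + g - 2)^2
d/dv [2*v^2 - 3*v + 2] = 4*v - 3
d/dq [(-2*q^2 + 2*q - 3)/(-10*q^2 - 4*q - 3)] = 2*(14*q^2 - 24*q - 9)/(100*q^4 + 80*q^3 + 76*q^2 + 24*q + 9)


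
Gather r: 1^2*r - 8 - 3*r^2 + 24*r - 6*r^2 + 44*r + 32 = -9*r^2 + 69*r + 24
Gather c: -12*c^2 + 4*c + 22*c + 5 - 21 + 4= -12*c^2 + 26*c - 12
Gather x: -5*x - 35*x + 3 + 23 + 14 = 40 - 40*x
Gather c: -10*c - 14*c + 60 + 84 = 144 - 24*c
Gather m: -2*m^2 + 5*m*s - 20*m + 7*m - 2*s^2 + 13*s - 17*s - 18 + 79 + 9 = -2*m^2 + m*(5*s - 13) - 2*s^2 - 4*s + 70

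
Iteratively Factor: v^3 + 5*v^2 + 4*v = (v + 4)*(v^2 + v) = (v + 1)*(v + 4)*(v)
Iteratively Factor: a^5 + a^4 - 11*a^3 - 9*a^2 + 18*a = (a - 1)*(a^4 + 2*a^3 - 9*a^2 - 18*a) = (a - 3)*(a - 1)*(a^3 + 5*a^2 + 6*a) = a*(a - 3)*(a - 1)*(a^2 + 5*a + 6) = a*(a - 3)*(a - 1)*(a + 2)*(a + 3)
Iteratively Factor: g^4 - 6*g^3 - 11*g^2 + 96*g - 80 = (g - 1)*(g^3 - 5*g^2 - 16*g + 80) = (g - 4)*(g - 1)*(g^2 - g - 20) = (g - 4)*(g - 1)*(g + 4)*(g - 5)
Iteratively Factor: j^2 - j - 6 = (j + 2)*(j - 3)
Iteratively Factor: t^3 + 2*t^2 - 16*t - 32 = (t + 2)*(t^2 - 16) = (t + 2)*(t + 4)*(t - 4)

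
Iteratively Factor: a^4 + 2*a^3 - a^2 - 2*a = (a + 1)*(a^3 + a^2 - 2*a) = (a - 1)*(a + 1)*(a^2 + 2*a) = a*(a - 1)*(a + 1)*(a + 2)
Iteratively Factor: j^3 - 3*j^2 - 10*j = (j - 5)*(j^2 + 2*j) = j*(j - 5)*(j + 2)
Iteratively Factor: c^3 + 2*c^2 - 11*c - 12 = (c + 1)*(c^2 + c - 12) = (c - 3)*(c + 1)*(c + 4)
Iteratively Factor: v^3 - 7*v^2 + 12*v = (v - 4)*(v^2 - 3*v) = v*(v - 4)*(v - 3)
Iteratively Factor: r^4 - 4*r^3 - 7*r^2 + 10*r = (r + 2)*(r^3 - 6*r^2 + 5*r) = r*(r + 2)*(r^2 - 6*r + 5) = r*(r - 1)*(r + 2)*(r - 5)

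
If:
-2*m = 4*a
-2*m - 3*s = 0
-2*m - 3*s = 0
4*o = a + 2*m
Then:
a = 3*s/4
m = -3*s/2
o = -9*s/16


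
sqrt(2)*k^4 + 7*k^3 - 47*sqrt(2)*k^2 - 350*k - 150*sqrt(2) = (k - 5*sqrt(2))*(k + 3*sqrt(2))*(k + 5*sqrt(2))*(sqrt(2)*k + 1)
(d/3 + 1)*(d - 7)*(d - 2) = d^3/3 - 2*d^2 - 13*d/3 + 14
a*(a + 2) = a^2 + 2*a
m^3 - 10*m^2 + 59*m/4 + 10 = (m - 8)*(m - 5/2)*(m + 1/2)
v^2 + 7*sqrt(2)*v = v*(v + 7*sqrt(2))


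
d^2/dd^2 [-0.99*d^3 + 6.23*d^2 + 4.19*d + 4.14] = 12.46 - 5.94*d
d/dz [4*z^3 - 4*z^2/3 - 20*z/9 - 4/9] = 12*z^2 - 8*z/3 - 20/9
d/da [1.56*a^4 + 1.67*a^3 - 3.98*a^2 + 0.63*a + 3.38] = 6.24*a^3 + 5.01*a^2 - 7.96*a + 0.63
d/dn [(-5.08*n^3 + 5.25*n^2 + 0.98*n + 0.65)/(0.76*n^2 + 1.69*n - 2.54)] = (-3.8608*n^4 - 17.1704*n^3 + 46.8373*n^2 - 27.658*n - 3.5877)/(0.5776*n^4 + 2.5688*n^3 - 1.0047*n^2 - 8.5852*n + 6.4516)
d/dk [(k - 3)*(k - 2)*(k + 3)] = 3*k^2 - 4*k - 9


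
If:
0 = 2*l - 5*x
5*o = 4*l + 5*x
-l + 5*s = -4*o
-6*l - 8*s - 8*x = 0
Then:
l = 0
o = 0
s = 0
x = 0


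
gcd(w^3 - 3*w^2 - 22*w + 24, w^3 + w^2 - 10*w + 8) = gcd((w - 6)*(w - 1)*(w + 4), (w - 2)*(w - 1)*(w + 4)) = w^2 + 3*w - 4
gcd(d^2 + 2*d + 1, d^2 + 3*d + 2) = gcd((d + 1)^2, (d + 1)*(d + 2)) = d + 1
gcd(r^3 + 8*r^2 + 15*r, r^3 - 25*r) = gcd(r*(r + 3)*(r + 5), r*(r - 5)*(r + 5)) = r^2 + 5*r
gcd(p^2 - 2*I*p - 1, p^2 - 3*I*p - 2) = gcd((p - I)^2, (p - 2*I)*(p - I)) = p - I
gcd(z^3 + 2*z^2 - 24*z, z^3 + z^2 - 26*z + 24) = z^2 + 2*z - 24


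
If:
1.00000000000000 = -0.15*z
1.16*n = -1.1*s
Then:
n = -0.948275862068966*s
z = -6.67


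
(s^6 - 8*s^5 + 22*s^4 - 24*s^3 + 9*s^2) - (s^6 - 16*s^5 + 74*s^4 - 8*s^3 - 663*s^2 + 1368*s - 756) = 8*s^5 - 52*s^4 - 16*s^3 + 672*s^2 - 1368*s + 756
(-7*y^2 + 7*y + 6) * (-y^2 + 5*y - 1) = 7*y^4 - 42*y^3 + 36*y^2 + 23*y - 6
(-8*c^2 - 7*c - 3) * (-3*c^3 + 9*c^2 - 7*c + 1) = 24*c^5 - 51*c^4 + 2*c^3 + 14*c^2 + 14*c - 3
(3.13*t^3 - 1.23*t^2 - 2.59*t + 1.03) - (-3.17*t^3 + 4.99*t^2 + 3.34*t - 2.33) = 6.3*t^3 - 6.22*t^2 - 5.93*t + 3.36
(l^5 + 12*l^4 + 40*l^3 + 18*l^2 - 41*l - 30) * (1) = l^5 + 12*l^4 + 40*l^3 + 18*l^2 - 41*l - 30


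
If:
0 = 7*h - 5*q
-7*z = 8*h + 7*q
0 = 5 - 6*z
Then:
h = -175/534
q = -245/534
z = 5/6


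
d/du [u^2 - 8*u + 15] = 2*u - 8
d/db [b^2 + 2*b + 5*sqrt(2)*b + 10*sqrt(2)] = 2*b + 2 + 5*sqrt(2)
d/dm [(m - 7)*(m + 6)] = 2*m - 1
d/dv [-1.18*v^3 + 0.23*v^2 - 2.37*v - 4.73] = -3.54*v^2 + 0.46*v - 2.37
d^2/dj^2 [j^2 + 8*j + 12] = 2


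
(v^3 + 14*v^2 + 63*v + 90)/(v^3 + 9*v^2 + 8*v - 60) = (v + 3)/(v - 2)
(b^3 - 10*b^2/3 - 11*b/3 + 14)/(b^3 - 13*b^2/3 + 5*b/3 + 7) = (b + 2)/(b + 1)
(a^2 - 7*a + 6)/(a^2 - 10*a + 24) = (a - 1)/(a - 4)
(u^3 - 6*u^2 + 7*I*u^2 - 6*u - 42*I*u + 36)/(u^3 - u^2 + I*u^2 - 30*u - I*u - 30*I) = (u + 6*I)/(u + 5)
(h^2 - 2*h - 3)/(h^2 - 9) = (h + 1)/(h + 3)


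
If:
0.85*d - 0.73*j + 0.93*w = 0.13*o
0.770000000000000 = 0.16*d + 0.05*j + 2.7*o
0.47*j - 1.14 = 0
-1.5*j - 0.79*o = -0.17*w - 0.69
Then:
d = -25.54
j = 2.43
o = 1.75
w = 25.49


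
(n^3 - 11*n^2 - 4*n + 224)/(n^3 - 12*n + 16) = (n^2 - 15*n + 56)/(n^2 - 4*n + 4)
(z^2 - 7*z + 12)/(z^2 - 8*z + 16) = (z - 3)/(z - 4)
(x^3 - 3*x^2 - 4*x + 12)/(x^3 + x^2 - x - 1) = (x^3 - 3*x^2 - 4*x + 12)/(x^3 + x^2 - x - 1)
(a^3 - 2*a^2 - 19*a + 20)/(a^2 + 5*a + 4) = (a^2 - 6*a + 5)/(a + 1)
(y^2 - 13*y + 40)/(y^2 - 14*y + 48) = (y - 5)/(y - 6)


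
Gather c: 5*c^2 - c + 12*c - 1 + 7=5*c^2 + 11*c + 6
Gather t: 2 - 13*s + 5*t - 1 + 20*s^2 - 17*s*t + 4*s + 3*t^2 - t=20*s^2 - 9*s + 3*t^2 + t*(4 - 17*s) + 1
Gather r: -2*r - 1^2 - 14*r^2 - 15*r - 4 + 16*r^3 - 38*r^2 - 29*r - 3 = 16*r^3 - 52*r^2 - 46*r - 8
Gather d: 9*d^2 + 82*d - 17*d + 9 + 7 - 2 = 9*d^2 + 65*d + 14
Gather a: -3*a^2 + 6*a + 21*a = -3*a^2 + 27*a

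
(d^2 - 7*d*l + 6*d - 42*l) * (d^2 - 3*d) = d^4 - 7*d^3*l + 3*d^3 - 21*d^2*l - 18*d^2 + 126*d*l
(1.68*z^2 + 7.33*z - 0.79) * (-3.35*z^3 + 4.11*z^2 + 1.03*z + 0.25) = -5.628*z^5 - 17.6507*z^4 + 34.5032*z^3 + 4.723*z^2 + 1.0188*z - 0.1975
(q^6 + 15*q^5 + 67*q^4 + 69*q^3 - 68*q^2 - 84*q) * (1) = q^6 + 15*q^5 + 67*q^4 + 69*q^3 - 68*q^2 - 84*q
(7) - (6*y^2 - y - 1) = -6*y^2 + y + 8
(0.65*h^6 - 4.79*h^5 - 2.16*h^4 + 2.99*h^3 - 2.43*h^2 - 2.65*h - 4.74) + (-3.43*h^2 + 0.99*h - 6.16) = 0.65*h^6 - 4.79*h^5 - 2.16*h^4 + 2.99*h^3 - 5.86*h^2 - 1.66*h - 10.9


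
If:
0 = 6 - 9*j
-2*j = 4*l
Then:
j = 2/3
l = -1/3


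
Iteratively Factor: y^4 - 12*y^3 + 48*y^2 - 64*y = (y - 4)*(y^3 - 8*y^2 + 16*y) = (y - 4)^2*(y^2 - 4*y) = (y - 4)^3*(y)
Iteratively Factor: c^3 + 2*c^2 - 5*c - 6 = (c - 2)*(c^2 + 4*c + 3) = (c - 2)*(c + 3)*(c + 1)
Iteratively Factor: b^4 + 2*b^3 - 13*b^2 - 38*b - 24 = (b + 2)*(b^3 - 13*b - 12) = (b - 4)*(b + 2)*(b^2 + 4*b + 3) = (b - 4)*(b + 1)*(b + 2)*(b + 3)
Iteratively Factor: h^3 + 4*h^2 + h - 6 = (h + 3)*(h^2 + h - 2) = (h + 2)*(h + 3)*(h - 1)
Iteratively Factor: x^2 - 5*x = (x)*(x - 5)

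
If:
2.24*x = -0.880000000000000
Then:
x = -0.39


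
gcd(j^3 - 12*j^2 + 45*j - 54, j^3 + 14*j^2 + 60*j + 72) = 1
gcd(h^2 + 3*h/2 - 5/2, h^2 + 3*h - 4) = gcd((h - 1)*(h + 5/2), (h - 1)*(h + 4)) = h - 1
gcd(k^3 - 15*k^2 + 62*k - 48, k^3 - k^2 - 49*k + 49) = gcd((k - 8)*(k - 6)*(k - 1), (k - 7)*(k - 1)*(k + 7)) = k - 1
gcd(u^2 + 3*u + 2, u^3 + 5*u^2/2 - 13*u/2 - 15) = u + 2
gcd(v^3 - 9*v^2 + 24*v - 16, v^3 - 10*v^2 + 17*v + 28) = v - 4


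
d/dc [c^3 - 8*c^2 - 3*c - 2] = 3*c^2 - 16*c - 3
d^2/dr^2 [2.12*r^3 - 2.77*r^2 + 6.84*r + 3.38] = 12.72*r - 5.54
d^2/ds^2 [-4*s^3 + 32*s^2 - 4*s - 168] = 64 - 24*s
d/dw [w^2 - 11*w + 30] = 2*w - 11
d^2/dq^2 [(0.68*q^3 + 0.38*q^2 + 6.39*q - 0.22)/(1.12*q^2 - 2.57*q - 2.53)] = (8.88178419700125e-16*q^5 + 31.055176*q^3 + 31.333368*q^2 + 138.555384*q - 82.385094)/(1.404928*q^6 - 9.671424*q^5 + 12.671568*q^4 + 26.719519*q^3 - 28.624167*q^2 - 49.350939*q - 16.194277)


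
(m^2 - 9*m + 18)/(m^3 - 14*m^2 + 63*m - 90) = 1/(m - 5)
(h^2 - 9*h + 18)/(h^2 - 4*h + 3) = (h - 6)/(h - 1)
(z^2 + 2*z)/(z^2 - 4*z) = (z + 2)/(z - 4)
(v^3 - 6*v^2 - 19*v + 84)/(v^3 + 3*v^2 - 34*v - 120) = (v^2 - 10*v + 21)/(v^2 - v - 30)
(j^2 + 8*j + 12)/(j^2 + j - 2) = (j + 6)/(j - 1)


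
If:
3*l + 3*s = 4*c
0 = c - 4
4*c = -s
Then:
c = 4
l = 64/3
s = -16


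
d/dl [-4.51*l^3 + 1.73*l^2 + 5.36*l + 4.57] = -13.53*l^2 + 3.46*l + 5.36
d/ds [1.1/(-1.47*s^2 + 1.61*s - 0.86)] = (3.234*s - 1.771)/(1.47*s^2 - 1.61*s + 0.86)^2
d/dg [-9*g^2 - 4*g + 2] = -18*g - 4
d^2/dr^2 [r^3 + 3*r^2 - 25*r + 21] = 6*r + 6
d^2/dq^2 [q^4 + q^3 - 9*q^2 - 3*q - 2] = 12*q^2 + 6*q - 18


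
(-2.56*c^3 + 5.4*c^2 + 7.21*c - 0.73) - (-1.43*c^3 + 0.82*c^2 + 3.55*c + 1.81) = -1.13*c^3 + 4.58*c^2 + 3.66*c - 2.54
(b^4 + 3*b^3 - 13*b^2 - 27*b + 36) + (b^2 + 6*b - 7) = b^4 + 3*b^3 - 12*b^2 - 21*b + 29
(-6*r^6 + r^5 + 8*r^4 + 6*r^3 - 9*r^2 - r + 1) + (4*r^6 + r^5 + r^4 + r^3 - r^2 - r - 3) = -2*r^6 + 2*r^5 + 9*r^4 + 7*r^3 - 10*r^2 - 2*r - 2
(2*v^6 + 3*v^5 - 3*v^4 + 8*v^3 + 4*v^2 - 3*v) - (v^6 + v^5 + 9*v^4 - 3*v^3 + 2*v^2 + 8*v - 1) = v^6 + 2*v^5 - 12*v^4 + 11*v^3 + 2*v^2 - 11*v + 1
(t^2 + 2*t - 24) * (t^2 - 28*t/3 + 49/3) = t^4 - 22*t^3/3 - 79*t^2/3 + 770*t/3 - 392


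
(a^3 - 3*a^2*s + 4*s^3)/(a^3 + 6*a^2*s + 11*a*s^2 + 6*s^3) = (a^2 - 4*a*s + 4*s^2)/(a^2 + 5*a*s + 6*s^2)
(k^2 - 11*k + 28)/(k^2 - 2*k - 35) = (k - 4)/(k + 5)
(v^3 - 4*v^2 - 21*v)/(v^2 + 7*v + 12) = v*(v - 7)/(v + 4)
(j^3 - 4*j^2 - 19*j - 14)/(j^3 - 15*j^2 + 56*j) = (j^2 + 3*j + 2)/(j*(j - 8))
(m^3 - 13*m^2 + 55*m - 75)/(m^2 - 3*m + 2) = (m^3 - 13*m^2 + 55*m - 75)/(m^2 - 3*m + 2)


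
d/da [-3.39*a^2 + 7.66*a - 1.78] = 7.66 - 6.78*a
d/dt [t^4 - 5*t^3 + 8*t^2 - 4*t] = 4*t^3 - 15*t^2 + 16*t - 4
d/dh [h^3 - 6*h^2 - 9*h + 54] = 3*h^2 - 12*h - 9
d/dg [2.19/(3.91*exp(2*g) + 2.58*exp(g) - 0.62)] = (-17.1258*exp(g) - 5.6502)*exp(g)/(3.91*exp(2*g) + 2.58*exp(g) - 0.62)^2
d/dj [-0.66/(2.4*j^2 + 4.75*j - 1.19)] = (3.168*j + 3.135)/(2.4*j^2 + 4.75*j - 1.19)^2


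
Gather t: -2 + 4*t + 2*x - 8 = 4*t + 2*x - 10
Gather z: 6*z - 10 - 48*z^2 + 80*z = -48*z^2 + 86*z - 10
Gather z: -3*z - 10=-3*z - 10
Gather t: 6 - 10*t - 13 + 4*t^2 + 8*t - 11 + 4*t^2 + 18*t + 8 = 8*t^2 + 16*t - 10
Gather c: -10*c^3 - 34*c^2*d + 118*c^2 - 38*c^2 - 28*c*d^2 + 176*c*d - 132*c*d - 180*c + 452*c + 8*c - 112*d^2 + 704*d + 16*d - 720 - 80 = -10*c^3 + c^2*(80 - 34*d) + c*(-28*d^2 + 44*d + 280) - 112*d^2 + 720*d - 800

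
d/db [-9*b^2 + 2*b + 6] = 2 - 18*b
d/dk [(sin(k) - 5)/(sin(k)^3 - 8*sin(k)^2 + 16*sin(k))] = (15*sin(k) + cos(2*k) - 21)*cos(k)/((sin(k) - 4)^3*sin(k)^2)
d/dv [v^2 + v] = 2*v + 1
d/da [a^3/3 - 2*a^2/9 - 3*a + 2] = a^2 - 4*a/9 - 3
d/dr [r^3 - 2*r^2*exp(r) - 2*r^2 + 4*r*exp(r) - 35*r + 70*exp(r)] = -2*r^2*exp(r) + 3*r^2 - 4*r + 74*exp(r) - 35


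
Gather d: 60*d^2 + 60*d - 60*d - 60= 60*d^2 - 60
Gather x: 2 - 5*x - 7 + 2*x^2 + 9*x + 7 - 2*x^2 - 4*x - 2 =0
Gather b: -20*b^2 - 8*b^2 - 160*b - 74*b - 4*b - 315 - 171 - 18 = -28*b^2 - 238*b - 504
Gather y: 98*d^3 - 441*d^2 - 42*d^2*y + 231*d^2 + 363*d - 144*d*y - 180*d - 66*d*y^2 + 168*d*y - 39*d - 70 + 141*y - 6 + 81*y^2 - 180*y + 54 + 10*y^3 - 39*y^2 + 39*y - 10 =98*d^3 - 210*d^2 + 144*d + 10*y^3 + y^2*(42 - 66*d) + y*(-42*d^2 + 24*d) - 32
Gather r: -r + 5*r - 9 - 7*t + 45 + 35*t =4*r + 28*t + 36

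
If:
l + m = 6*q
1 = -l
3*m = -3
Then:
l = -1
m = -1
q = -1/3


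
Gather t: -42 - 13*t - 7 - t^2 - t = -t^2 - 14*t - 49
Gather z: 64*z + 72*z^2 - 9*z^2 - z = 63*z^2 + 63*z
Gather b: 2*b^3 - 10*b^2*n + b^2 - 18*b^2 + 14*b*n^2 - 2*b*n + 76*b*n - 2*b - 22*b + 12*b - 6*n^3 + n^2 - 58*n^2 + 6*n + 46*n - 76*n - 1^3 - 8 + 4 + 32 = 2*b^3 + b^2*(-10*n - 17) + b*(14*n^2 + 74*n - 12) - 6*n^3 - 57*n^2 - 24*n + 27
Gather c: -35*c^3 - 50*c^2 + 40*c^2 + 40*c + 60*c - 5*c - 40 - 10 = -35*c^3 - 10*c^2 + 95*c - 50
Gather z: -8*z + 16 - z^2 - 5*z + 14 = -z^2 - 13*z + 30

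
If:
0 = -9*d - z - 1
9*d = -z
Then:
No Solution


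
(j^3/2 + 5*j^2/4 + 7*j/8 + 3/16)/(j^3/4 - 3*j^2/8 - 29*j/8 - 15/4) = (4*j^2 + 4*j + 1)/(2*(j^2 - 3*j - 10))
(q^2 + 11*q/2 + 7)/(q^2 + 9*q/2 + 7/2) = (q + 2)/(q + 1)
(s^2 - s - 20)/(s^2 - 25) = (s + 4)/(s + 5)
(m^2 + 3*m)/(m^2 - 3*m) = (m + 3)/(m - 3)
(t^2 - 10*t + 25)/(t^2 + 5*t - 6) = (t^2 - 10*t + 25)/(t^2 + 5*t - 6)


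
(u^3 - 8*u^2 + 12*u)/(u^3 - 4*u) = (u - 6)/(u + 2)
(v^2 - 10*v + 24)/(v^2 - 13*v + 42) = (v - 4)/(v - 7)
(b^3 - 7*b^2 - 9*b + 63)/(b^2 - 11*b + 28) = (b^2 - 9)/(b - 4)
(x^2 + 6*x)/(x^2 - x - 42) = x/(x - 7)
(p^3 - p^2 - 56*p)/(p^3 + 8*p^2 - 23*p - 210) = p*(p - 8)/(p^2 + p - 30)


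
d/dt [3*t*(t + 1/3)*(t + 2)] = 9*t^2 + 14*t + 2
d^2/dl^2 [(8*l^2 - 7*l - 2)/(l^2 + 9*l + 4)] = 2*(-79*l^3 - 102*l^2 + 30*l + 226)/(l^6 + 27*l^5 + 255*l^4 + 945*l^3 + 1020*l^2 + 432*l + 64)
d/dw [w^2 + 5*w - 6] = 2*w + 5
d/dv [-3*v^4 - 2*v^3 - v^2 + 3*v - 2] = -12*v^3 - 6*v^2 - 2*v + 3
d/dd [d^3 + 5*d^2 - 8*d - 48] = 3*d^2 + 10*d - 8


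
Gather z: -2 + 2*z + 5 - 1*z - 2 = z + 1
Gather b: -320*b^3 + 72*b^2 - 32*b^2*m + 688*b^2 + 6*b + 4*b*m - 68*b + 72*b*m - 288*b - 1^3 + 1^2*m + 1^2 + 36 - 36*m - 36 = -320*b^3 + b^2*(760 - 32*m) + b*(76*m - 350) - 35*m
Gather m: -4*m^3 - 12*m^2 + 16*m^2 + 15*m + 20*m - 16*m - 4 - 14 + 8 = -4*m^3 + 4*m^2 + 19*m - 10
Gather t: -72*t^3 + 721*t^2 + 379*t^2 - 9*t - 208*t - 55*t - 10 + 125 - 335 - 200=-72*t^3 + 1100*t^2 - 272*t - 420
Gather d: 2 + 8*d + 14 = 8*d + 16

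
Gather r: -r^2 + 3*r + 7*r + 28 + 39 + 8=-r^2 + 10*r + 75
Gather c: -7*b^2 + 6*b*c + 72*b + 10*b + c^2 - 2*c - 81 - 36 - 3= -7*b^2 + 82*b + c^2 + c*(6*b - 2) - 120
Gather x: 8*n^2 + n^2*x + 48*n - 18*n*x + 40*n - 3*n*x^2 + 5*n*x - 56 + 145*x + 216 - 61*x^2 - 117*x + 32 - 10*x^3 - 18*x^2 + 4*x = 8*n^2 + 88*n - 10*x^3 + x^2*(-3*n - 79) + x*(n^2 - 13*n + 32) + 192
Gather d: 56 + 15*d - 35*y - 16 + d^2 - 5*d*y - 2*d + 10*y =d^2 + d*(13 - 5*y) - 25*y + 40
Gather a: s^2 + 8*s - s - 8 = s^2 + 7*s - 8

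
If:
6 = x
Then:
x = 6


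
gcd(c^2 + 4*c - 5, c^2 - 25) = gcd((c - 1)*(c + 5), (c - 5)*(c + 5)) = c + 5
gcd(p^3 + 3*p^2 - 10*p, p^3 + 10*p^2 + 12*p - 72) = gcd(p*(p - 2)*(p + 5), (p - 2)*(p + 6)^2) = p - 2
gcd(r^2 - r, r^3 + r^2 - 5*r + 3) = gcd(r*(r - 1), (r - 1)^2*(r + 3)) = r - 1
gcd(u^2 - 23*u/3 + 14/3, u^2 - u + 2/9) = u - 2/3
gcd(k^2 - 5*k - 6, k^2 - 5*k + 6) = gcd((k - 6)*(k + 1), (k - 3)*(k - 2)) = 1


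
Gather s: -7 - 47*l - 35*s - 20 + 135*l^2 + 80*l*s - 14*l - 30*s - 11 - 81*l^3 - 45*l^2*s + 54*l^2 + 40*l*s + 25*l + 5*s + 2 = -81*l^3 + 189*l^2 - 36*l + s*(-45*l^2 + 120*l - 60) - 36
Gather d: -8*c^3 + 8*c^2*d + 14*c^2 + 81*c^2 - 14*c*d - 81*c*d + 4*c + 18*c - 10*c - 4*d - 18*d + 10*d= -8*c^3 + 95*c^2 + 12*c + d*(8*c^2 - 95*c - 12)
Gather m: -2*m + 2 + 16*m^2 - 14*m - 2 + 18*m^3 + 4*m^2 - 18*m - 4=18*m^3 + 20*m^2 - 34*m - 4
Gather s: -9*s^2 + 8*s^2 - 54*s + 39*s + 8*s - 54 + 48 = -s^2 - 7*s - 6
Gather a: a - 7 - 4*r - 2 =a - 4*r - 9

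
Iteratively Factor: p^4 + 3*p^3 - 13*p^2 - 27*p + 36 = (p + 3)*(p^3 - 13*p + 12) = (p - 1)*(p + 3)*(p^2 + p - 12) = (p - 1)*(p + 3)*(p + 4)*(p - 3)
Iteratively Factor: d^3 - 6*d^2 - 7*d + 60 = (d - 4)*(d^2 - 2*d - 15) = (d - 5)*(d - 4)*(d + 3)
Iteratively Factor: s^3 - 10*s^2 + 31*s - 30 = (s - 3)*(s^2 - 7*s + 10) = (s - 3)*(s - 2)*(s - 5)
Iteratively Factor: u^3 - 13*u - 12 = (u + 3)*(u^2 - 3*u - 4) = (u + 1)*(u + 3)*(u - 4)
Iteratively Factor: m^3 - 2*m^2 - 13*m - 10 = (m + 1)*(m^2 - 3*m - 10) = (m - 5)*(m + 1)*(m + 2)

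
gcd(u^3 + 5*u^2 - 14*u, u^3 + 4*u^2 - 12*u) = u^2 - 2*u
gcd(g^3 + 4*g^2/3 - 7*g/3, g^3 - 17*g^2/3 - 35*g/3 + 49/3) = g^2 + 4*g/3 - 7/3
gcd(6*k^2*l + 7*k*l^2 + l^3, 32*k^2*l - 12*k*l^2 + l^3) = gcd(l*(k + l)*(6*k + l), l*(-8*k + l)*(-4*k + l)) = l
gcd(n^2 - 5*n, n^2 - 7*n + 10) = n - 5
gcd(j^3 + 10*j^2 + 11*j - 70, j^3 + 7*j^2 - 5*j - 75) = j + 5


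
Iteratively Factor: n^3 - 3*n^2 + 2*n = (n)*(n^2 - 3*n + 2) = n*(n - 1)*(n - 2)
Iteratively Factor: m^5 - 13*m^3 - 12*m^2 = (m)*(m^4 - 13*m^2 - 12*m) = m*(m - 4)*(m^3 + 4*m^2 + 3*m) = m*(m - 4)*(m + 1)*(m^2 + 3*m) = m*(m - 4)*(m + 1)*(m + 3)*(m)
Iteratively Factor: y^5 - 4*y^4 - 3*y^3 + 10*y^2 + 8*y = (y - 4)*(y^4 - 3*y^2 - 2*y) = y*(y - 4)*(y^3 - 3*y - 2) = y*(y - 4)*(y + 1)*(y^2 - y - 2) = y*(y - 4)*(y - 2)*(y + 1)*(y + 1)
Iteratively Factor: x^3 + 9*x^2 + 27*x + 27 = (x + 3)*(x^2 + 6*x + 9) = (x + 3)^2*(x + 3)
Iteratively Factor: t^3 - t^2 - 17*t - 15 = (t + 1)*(t^2 - 2*t - 15) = (t - 5)*(t + 1)*(t + 3)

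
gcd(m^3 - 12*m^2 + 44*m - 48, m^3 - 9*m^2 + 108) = m - 6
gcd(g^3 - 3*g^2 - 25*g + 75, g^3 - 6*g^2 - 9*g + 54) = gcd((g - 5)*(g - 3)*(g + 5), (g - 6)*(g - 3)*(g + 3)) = g - 3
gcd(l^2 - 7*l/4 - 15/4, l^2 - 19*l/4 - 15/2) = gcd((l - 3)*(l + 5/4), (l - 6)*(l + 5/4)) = l + 5/4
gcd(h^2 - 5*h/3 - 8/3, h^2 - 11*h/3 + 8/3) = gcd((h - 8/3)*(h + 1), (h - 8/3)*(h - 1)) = h - 8/3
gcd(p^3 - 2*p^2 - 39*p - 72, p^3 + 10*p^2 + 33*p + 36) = p^2 + 6*p + 9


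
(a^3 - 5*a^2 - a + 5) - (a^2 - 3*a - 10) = a^3 - 6*a^2 + 2*a + 15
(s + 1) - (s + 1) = 0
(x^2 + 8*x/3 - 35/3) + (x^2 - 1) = 2*x^2 + 8*x/3 - 38/3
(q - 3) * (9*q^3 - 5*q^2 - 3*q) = 9*q^4 - 32*q^3 + 12*q^2 + 9*q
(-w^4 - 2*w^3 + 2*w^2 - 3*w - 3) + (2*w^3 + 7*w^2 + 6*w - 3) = -w^4 + 9*w^2 + 3*w - 6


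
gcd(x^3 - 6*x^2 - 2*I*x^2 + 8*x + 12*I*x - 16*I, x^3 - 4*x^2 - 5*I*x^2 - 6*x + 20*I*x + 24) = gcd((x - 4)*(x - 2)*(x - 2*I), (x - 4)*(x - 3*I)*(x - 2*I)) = x^2 + x*(-4 - 2*I) + 8*I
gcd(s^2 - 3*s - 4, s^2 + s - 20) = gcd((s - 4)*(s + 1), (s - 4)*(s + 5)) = s - 4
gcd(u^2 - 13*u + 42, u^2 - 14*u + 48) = u - 6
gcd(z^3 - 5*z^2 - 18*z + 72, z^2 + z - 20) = 1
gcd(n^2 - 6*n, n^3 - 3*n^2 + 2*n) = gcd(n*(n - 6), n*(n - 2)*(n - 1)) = n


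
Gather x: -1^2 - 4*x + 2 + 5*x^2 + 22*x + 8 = 5*x^2 + 18*x + 9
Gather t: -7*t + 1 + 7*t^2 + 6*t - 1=7*t^2 - t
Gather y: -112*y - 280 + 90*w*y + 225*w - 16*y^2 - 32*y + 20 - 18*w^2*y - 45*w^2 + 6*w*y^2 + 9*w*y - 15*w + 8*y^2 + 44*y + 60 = -45*w^2 + 210*w + y^2*(6*w - 8) + y*(-18*w^2 + 99*w - 100) - 200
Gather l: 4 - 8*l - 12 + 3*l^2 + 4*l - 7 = 3*l^2 - 4*l - 15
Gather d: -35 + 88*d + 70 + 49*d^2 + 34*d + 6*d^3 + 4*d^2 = 6*d^3 + 53*d^2 + 122*d + 35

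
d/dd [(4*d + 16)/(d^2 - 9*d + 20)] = 4*(-d^2 - 8*d + 56)/(d^4 - 18*d^3 + 121*d^2 - 360*d + 400)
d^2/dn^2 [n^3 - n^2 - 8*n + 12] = 6*n - 2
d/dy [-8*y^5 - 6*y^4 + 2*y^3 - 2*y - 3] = -40*y^4 - 24*y^3 + 6*y^2 - 2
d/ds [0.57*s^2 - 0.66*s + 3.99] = 1.14*s - 0.66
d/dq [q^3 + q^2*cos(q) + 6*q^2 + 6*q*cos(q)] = -q^2*sin(q) + 3*q^2 - 6*q*sin(q) + 2*q*cos(q) + 12*q + 6*cos(q)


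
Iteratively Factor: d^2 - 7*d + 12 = (d - 3)*(d - 4)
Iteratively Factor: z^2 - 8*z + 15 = (z - 3)*(z - 5)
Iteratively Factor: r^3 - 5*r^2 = (r)*(r^2 - 5*r) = r*(r - 5)*(r)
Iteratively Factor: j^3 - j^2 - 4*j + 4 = (j - 1)*(j^2 - 4) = (j - 2)*(j - 1)*(j + 2)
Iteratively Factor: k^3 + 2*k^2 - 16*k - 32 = (k - 4)*(k^2 + 6*k + 8) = (k - 4)*(k + 2)*(k + 4)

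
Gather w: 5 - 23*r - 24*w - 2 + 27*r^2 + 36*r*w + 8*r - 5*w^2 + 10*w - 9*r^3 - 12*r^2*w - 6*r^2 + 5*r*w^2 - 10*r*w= -9*r^3 + 21*r^2 - 15*r + w^2*(5*r - 5) + w*(-12*r^2 + 26*r - 14) + 3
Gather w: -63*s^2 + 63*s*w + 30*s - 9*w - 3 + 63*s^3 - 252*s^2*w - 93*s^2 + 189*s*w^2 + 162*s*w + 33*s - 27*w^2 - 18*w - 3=63*s^3 - 156*s^2 + 63*s + w^2*(189*s - 27) + w*(-252*s^2 + 225*s - 27) - 6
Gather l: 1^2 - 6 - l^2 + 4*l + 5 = -l^2 + 4*l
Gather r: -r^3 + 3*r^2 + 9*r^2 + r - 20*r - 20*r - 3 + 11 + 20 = -r^3 + 12*r^2 - 39*r + 28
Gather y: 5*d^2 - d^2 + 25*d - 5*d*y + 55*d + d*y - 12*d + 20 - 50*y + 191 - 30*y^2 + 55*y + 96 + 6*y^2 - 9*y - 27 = 4*d^2 + 68*d - 24*y^2 + y*(-4*d - 4) + 280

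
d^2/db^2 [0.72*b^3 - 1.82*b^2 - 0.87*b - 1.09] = 4.32*b - 3.64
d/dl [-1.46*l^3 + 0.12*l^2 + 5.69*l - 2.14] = -4.38*l^2 + 0.24*l + 5.69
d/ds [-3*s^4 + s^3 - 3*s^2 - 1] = 3*s*(-4*s^2 + s - 2)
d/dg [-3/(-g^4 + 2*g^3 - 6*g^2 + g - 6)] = 3*(-4*g^3 + 6*g^2 - 12*g + 1)/(g^4 - 2*g^3 + 6*g^2 - g + 6)^2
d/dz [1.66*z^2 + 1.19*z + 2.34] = 3.32*z + 1.19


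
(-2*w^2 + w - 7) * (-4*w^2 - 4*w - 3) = 8*w^4 + 4*w^3 + 30*w^2 + 25*w + 21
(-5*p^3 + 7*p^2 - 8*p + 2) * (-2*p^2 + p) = 10*p^5 - 19*p^4 + 23*p^3 - 12*p^2 + 2*p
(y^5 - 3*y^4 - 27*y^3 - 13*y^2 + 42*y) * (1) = y^5 - 3*y^4 - 27*y^3 - 13*y^2 + 42*y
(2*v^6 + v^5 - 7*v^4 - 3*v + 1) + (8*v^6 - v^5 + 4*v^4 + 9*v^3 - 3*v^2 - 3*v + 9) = 10*v^6 - 3*v^4 + 9*v^3 - 3*v^2 - 6*v + 10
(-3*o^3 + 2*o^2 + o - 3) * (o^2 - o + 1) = -3*o^5 + 5*o^4 - 4*o^3 - 2*o^2 + 4*o - 3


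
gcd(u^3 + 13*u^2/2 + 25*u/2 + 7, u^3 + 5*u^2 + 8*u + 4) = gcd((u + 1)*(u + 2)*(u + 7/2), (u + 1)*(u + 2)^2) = u^2 + 3*u + 2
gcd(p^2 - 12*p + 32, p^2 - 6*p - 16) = p - 8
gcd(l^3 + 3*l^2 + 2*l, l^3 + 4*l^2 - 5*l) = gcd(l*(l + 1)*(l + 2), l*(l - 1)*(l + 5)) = l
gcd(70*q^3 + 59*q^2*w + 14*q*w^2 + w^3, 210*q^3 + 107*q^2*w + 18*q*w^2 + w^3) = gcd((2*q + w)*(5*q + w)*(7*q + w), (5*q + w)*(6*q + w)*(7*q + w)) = 35*q^2 + 12*q*w + w^2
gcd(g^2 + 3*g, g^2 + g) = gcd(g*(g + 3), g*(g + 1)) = g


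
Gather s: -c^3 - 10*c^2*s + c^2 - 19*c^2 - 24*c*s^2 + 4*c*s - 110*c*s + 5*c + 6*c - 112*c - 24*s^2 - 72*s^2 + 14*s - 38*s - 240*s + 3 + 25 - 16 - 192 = -c^3 - 18*c^2 - 101*c + s^2*(-24*c - 96) + s*(-10*c^2 - 106*c - 264) - 180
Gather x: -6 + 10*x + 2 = 10*x - 4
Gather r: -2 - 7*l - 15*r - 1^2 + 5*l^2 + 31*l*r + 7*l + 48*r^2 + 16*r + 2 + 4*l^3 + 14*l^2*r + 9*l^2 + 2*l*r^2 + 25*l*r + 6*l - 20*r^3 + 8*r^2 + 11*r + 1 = 4*l^3 + 14*l^2 + 6*l - 20*r^3 + r^2*(2*l + 56) + r*(14*l^2 + 56*l + 12)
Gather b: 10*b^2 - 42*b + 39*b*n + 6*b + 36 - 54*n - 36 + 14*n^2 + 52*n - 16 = 10*b^2 + b*(39*n - 36) + 14*n^2 - 2*n - 16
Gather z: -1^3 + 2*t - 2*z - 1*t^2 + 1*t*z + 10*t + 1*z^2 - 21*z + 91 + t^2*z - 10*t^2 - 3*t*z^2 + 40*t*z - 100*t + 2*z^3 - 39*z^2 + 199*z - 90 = -11*t^2 - 88*t + 2*z^3 + z^2*(-3*t - 38) + z*(t^2 + 41*t + 176)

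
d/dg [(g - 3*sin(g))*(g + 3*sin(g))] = 2*g - 9*sin(2*g)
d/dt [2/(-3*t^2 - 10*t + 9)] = 4*(3*t + 5)/(3*t^2 + 10*t - 9)^2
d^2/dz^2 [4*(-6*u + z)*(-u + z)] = 8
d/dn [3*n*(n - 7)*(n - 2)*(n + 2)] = 12*n^3 - 63*n^2 - 24*n + 84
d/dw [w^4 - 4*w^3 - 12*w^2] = 4*w*(w^2 - 3*w - 6)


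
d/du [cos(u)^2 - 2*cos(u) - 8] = 2*(1 - cos(u))*sin(u)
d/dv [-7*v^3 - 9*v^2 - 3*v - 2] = -21*v^2 - 18*v - 3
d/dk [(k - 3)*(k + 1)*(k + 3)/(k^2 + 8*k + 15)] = (k^2 + 10*k - 7)/(k^2 + 10*k + 25)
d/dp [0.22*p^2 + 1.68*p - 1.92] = 0.44*p + 1.68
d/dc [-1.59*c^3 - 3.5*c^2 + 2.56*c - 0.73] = -4.77*c^2 - 7.0*c + 2.56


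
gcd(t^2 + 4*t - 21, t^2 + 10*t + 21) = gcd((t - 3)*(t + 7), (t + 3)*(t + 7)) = t + 7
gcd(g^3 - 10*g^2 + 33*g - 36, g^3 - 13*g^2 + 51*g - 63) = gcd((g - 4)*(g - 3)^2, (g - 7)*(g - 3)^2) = g^2 - 6*g + 9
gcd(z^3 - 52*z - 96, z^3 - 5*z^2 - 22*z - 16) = z^2 - 6*z - 16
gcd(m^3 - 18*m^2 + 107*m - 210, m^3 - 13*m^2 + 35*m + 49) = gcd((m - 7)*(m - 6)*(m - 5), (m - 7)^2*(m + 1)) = m - 7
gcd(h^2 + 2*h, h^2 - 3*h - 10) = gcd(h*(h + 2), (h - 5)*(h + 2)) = h + 2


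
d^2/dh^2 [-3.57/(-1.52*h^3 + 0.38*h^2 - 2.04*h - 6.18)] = ((2.7132 - 32.5584*h)*(1.52*h^3 - 0.38*h^2 + 2.04*h + 6.18) + 3.57*(4.56*h^2 - 0.76*h + 2.04)*(9.12*h^2 - 1.52*h + 4.08))/(1.52*h^3 - 0.38*h^2 + 2.04*h + 6.18)^3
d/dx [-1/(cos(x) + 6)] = -sin(x)/(cos(x) + 6)^2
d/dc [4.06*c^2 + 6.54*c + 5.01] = 8.12*c + 6.54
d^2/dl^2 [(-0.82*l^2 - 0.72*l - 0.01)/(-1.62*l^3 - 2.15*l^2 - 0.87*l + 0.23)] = (4.304016*l^6 + 11.337408*l^5 + 8.42724000000001*l^4 + 6.39397200000001*l^3 + 6.014118*l^2 + 2.270826*l + 0.399928)/(4.251528*l^9 + 16.92738*l^8 + 29.315034*l^7 + 26.308799*l^6 + 10.936719*l^5 - 0.252492000000001*l^4 - 1.665693*l^3 - 0.181056*l^2 + 0.138069*l - 0.012167)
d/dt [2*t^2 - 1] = 4*t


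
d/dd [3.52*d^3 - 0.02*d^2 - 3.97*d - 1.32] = 10.56*d^2 - 0.04*d - 3.97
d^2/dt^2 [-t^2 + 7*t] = -2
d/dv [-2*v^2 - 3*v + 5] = -4*v - 3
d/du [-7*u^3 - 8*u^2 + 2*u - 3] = -21*u^2 - 16*u + 2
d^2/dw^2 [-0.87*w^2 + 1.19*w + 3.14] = -1.74000000000000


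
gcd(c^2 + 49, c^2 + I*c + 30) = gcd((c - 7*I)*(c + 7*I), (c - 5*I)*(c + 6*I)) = 1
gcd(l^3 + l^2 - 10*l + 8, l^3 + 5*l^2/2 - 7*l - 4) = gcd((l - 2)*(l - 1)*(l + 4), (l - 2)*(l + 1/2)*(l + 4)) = l^2 + 2*l - 8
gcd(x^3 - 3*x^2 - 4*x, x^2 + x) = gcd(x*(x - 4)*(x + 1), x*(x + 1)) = x^2 + x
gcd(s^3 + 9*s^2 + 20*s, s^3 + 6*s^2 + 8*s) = s^2 + 4*s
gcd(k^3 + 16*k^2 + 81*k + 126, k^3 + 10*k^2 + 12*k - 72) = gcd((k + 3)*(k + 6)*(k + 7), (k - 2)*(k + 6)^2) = k + 6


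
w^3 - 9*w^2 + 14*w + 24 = (w - 6)*(w - 4)*(w + 1)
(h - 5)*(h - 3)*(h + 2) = h^3 - 6*h^2 - h + 30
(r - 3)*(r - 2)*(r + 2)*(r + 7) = r^4 + 4*r^3 - 25*r^2 - 16*r + 84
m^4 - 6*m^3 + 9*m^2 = m^2*(m - 3)^2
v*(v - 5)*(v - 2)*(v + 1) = v^4 - 6*v^3 + 3*v^2 + 10*v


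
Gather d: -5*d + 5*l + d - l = -4*d + 4*l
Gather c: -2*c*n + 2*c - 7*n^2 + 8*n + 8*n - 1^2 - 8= c*(2 - 2*n) - 7*n^2 + 16*n - 9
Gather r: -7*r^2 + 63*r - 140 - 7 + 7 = -7*r^2 + 63*r - 140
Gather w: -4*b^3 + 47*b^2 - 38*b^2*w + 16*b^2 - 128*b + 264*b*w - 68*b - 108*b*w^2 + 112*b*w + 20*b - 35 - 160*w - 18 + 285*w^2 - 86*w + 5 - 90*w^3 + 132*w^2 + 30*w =-4*b^3 + 63*b^2 - 176*b - 90*w^3 + w^2*(417 - 108*b) + w*(-38*b^2 + 376*b - 216) - 48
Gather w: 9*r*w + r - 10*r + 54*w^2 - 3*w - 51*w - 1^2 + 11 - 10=-9*r + 54*w^2 + w*(9*r - 54)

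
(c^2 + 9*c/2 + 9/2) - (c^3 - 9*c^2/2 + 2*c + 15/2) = -c^3 + 11*c^2/2 + 5*c/2 - 3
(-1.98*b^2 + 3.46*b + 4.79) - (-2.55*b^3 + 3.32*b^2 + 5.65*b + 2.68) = 2.55*b^3 - 5.3*b^2 - 2.19*b + 2.11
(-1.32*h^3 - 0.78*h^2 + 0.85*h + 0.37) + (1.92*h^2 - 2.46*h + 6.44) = -1.32*h^3 + 1.14*h^2 - 1.61*h + 6.81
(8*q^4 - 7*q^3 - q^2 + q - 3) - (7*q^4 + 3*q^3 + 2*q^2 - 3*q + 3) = q^4 - 10*q^3 - 3*q^2 + 4*q - 6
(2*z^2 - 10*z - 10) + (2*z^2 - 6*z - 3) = 4*z^2 - 16*z - 13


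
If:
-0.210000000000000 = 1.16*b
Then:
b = -0.18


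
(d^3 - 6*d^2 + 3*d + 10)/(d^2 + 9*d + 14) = (d^3 - 6*d^2 + 3*d + 10)/(d^2 + 9*d + 14)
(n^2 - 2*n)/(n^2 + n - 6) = n/(n + 3)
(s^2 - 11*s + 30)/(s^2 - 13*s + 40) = (s - 6)/(s - 8)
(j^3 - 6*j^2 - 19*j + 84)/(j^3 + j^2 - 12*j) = (j - 7)/j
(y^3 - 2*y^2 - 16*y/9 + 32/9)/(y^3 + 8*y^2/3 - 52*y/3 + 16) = (y + 4/3)/(y + 6)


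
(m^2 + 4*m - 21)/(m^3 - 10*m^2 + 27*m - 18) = (m + 7)/(m^2 - 7*m + 6)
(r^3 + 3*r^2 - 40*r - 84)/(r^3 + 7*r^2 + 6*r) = (r^3 + 3*r^2 - 40*r - 84)/(r*(r^2 + 7*r + 6))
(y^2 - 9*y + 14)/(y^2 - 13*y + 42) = (y - 2)/(y - 6)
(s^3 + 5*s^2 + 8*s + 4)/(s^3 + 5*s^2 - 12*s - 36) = (s^2 + 3*s + 2)/(s^2 + 3*s - 18)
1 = 1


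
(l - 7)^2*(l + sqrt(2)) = l^3 - 14*l^2 + sqrt(2)*l^2 - 14*sqrt(2)*l + 49*l + 49*sqrt(2)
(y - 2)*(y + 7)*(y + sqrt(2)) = y^3 + sqrt(2)*y^2 + 5*y^2 - 14*y + 5*sqrt(2)*y - 14*sqrt(2)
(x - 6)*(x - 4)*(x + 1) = x^3 - 9*x^2 + 14*x + 24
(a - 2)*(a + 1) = a^2 - a - 2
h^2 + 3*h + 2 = (h + 1)*(h + 2)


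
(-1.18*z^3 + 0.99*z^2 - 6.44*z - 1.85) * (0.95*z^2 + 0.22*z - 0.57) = -1.121*z^5 + 0.6809*z^4 - 5.2276*z^3 - 3.7386*z^2 + 3.2638*z + 1.0545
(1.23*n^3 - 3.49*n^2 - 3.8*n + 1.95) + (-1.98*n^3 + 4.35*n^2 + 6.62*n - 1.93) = -0.75*n^3 + 0.859999999999999*n^2 + 2.82*n + 0.02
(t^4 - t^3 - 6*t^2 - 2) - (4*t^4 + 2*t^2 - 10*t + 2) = -3*t^4 - t^3 - 8*t^2 + 10*t - 4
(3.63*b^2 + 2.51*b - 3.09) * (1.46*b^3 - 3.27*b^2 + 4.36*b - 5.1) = 5.2998*b^5 - 8.2055*b^4 + 3.1077*b^3 + 2.5349*b^2 - 26.2734*b + 15.759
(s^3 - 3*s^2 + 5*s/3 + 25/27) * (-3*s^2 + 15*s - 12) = -3*s^5 + 24*s^4 - 62*s^3 + 524*s^2/9 - 55*s/9 - 100/9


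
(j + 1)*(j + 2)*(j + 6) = j^3 + 9*j^2 + 20*j + 12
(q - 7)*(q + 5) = q^2 - 2*q - 35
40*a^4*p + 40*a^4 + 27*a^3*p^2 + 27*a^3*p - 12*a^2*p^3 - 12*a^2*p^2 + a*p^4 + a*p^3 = (-8*a + p)*(-5*a + p)*(a + p)*(a*p + a)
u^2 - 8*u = u*(u - 8)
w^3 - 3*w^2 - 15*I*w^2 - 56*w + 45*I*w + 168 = (w - 3)*(w - 8*I)*(w - 7*I)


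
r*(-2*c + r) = -2*c*r + r^2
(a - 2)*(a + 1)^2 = a^3 - 3*a - 2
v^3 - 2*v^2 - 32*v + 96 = (v - 4)^2*(v + 6)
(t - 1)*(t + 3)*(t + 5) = t^3 + 7*t^2 + 7*t - 15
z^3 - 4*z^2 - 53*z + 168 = (z - 8)*(z - 3)*(z + 7)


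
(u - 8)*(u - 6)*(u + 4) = u^3 - 10*u^2 - 8*u + 192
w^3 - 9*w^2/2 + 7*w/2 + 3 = (w - 3)*(w - 2)*(w + 1/2)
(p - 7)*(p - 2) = p^2 - 9*p + 14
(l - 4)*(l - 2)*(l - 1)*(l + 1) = l^4 - 6*l^3 + 7*l^2 + 6*l - 8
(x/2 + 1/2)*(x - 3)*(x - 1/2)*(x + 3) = x^4/2 + x^3/4 - 19*x^2/4 - 9*x/4 + 9/4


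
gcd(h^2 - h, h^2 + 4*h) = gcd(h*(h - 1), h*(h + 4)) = h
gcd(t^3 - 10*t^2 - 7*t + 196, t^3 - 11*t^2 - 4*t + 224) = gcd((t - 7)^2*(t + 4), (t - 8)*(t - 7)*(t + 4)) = t^2 - 3*t - 28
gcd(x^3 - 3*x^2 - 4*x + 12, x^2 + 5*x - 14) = x - 2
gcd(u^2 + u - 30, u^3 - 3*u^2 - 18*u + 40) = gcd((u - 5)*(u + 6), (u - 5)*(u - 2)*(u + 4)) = u - 5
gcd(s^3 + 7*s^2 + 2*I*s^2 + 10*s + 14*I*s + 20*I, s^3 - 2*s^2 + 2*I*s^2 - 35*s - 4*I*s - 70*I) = s^2 + s*(5 + 2*I) + 10*I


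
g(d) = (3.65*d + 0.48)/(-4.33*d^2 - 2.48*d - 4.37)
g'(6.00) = 0.02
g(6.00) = -0.13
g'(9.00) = 0.01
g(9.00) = -0.09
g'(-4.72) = 0.04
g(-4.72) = 0.19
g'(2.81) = 0.06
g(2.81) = -0.24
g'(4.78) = 0.03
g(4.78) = -0.16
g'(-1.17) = 0.04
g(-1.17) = 0.51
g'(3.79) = 0.04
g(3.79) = -0.19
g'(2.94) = 0.06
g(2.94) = -0.23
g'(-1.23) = 0.07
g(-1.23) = 0.51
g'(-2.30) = 0.13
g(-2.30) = 0.37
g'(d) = (3.65*d + 0.48)*(8.66*d + 2.48)/(-4.33*d^2 - 2.48*d - 4.37)^2 + 3.65/(-4.33*d^2 - 2.48*d - 4.37) = (15.8045*d^2 + 4.1568*d - 14.7601)/(18.7489*d^4 + 21.4768*d^3 + 43.9946*d^2 + 21.6752*d + 19.0969)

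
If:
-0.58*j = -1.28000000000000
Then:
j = 2.21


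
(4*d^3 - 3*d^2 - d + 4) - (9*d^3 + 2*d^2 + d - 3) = -5*d^3 - 5*d^2 - 2*d + 7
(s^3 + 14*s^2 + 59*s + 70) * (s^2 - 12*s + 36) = s^5 + 2*s^4 - 73*s^3 - 134*s^2 + 1284*s + 2520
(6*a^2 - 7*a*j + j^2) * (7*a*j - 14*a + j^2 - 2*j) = 42*a^3*j - 84*a^3 - 43*a^2*j^2 + 86*a^2*j + j^4 - 2*j^3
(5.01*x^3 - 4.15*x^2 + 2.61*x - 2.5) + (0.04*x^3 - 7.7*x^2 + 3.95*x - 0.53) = 5.05*x^3 - 11.85*x^2 + 6.56*x - 3.03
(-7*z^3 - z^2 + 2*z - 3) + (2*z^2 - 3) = -7*z^3 + z^2 + 2*z - 6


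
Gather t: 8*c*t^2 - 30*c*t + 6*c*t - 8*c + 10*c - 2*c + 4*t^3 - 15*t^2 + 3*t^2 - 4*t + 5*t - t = -24*c*t + 4*t^3 + t^2*(8*c - 12)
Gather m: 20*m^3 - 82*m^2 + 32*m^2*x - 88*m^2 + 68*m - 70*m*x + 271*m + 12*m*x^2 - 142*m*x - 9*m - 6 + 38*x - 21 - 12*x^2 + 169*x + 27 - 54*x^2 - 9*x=20*m^3 + m^2*(32*x - 170) + m*(12*x^2 - 212*x + 330) - 66*x^2 + 198*x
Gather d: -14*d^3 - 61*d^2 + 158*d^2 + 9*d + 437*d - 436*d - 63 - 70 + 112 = -14*d^3 + 97*d^2 + 10*d - 21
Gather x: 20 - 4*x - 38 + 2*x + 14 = -2*x - 4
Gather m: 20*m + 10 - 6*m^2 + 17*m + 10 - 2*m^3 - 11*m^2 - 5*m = -2*m^3 - 17*m^2 + 32*m + 20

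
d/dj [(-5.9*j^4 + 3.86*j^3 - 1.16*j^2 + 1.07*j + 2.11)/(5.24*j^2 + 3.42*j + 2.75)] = (-61.832*j^5 - 40.3076*j^4 - 38.4976*j^3 + 22.271*j^2 - 28.4928*j - 4.2737)/(27.4576*j^4 + 35.8416*j^3 + 40.5164*j^2 + 18.81*j + 7.5625)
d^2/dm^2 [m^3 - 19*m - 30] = 6*m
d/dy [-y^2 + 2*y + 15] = 2 - 2*y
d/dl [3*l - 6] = 3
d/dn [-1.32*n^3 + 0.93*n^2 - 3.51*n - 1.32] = -3.96*n^2 + 1.86*n - 3.51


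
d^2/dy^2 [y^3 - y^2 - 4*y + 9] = 6*y - 2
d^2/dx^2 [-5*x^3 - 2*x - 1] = -30*x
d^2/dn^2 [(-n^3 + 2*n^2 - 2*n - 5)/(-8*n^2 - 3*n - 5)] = 10*(29*n^3 + 249*n^2 + 39*n - 47)/(512*n^6 + 576*n^5 + 1176*n^4 + 747*n^3 + 735*n^2 + 225*n + 125)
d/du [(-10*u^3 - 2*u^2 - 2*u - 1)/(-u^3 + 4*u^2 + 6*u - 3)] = (-42*u^4 - 124*u^3 + 83*u^2 + 20*u + 12)/(u^6 - 8*u^5 + 4*u^4 + 54*u^3 + 12*u^2 - 36*u + 9)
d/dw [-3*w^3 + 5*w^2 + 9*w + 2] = -9*w^2 + 10*w + 9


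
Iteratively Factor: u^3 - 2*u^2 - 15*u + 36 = (u - 3)*(u^2 + u - 12) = (u - 3)*(u + 4)*(u - 3)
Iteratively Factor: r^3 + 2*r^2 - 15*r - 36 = (r + 3)*(r^2 - r - 12) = (r - 4)*(r + 3)*(r + 3)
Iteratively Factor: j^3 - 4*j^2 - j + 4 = (j + 1)*(j^2 - 5*j + 4) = (j - 1)*(j + 1)*(j - 4)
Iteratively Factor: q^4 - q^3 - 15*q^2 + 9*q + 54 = (q - 3)*(q^3 + 2*q^2 - 9*q - 18) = (q - 3)^2*(q^2 + 5*q + 6) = (q - 3)^2*(q + 3)*(q + 2)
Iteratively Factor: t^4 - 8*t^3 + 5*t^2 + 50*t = (t - 5)*(t^3 - 3*t^2 - 10*t) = (t - 5)*(t + 2)*(t^2 - 5*t) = (t - 5)^2*(t + 2)*(t)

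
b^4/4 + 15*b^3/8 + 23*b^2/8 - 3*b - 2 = (b/4 + 1)*(b - 1)*(b + 1/2)*(b + 4)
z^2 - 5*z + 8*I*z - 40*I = (z - 5)*(z + 8*I)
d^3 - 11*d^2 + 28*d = d*(d - 7)*(d - 4)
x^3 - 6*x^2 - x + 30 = (x - 5)*(x - 3)*(x + 2)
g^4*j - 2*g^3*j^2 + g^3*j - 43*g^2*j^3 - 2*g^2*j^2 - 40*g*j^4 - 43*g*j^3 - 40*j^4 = (g - 8*j)*(g + j)*(g + 5*j)*(g*j + j)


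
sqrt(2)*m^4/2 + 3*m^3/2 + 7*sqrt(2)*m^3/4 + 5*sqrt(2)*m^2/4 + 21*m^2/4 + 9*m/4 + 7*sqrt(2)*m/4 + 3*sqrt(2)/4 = (m + 1/2)*(m + 3)*(m + sqrt(2)/2)*(sqrt(2)*m/2 + 1)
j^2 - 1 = (j - 1)*(j + 1)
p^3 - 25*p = p*(p - 5)*(p + 5)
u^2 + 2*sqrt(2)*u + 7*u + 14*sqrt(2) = (u + 7)*(u + 2*sqrt(2))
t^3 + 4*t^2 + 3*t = t*(t + 1)*(t + 3)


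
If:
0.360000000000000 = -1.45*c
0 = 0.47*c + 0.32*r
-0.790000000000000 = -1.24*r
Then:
No Solution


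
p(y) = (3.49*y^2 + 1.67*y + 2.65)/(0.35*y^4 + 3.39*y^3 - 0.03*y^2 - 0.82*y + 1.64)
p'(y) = (6.98*y + 1.67)/(0.35*y^4 + 3.39*y^3 - 0.03*y^2 - 0.82*y + 1.64) + (3.49*y^2 + 1.67*y + 2.65)*(-1.4*y^3 - 10.17*y^2 + 0.06*y + 0.82)/(0.35*y^4 + 3.39*y^3 - 0.03*y^2 - 0.82*y + 1.64)^2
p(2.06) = 0.58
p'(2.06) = -0.44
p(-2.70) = -0.53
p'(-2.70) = -0.16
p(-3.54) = -0.44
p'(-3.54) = -0.06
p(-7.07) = -0.52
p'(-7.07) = 0.13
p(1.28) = 1.22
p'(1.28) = -1.43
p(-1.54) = -1.10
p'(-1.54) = -1.46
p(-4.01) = -0.42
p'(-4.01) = -0.03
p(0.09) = 1.80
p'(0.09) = 2.32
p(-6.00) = -0.43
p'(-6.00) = 0.05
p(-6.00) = -0.43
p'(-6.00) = 0.05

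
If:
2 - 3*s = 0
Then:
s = 2/3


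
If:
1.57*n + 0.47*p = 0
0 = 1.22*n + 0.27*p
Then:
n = 0.00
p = 0.00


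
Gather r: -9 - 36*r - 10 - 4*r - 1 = -40*r - 20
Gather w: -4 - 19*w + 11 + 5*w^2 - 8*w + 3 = 5*w^2 - 27*w + 10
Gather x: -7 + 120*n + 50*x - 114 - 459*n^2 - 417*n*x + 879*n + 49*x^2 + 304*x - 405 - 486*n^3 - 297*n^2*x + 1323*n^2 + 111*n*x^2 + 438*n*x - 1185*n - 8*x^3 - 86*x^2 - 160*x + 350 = -486*n^3 + 864*n^2 - 186*n - 8*x^3 + x^2*(111*n - 37) + x*(-297*n^2 + 21*n + 194) - 176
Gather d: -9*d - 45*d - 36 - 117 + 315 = 162 - 54*d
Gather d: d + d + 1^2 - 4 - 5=2*d - 8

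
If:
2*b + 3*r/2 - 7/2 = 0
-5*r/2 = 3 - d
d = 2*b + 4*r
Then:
No Solution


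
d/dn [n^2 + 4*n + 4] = 2*n + 4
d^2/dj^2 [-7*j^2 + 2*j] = -14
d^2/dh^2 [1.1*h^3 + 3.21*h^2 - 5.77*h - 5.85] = 6.6*h + 6.42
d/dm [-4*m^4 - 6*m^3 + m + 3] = -16*m^3 - 18*m^2 + 1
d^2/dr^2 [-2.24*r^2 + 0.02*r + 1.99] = -4.48000000000000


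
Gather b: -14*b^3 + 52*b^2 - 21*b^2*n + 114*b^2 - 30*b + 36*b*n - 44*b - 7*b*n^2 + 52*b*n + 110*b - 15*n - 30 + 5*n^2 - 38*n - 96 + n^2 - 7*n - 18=-14*b^3 + b^2*(166 - 21*n) + b*(-7*n^2 + 88*n + 36) + 6*n^2 - 60*n - 144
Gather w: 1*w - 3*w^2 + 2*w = -3*w^2 + 3*w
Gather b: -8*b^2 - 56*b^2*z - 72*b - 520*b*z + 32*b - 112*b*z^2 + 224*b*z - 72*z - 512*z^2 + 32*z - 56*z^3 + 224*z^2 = b^2*(-56*z - 8) + b*(-112*z^2 - 296*z - 40) - 56*z^3 - 288*z^2 - 40*z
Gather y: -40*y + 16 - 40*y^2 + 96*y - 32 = -40*y^2 + 56*y - 16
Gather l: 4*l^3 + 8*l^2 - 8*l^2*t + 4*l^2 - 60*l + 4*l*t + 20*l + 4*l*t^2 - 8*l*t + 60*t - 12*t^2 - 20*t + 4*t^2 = 4*l^3 + l^2*(12 - 8*t) + l*(4*t^2 - 4*t - 40) - 8*t^2 + 40*t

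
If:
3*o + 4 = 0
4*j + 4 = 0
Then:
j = -1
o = -4/3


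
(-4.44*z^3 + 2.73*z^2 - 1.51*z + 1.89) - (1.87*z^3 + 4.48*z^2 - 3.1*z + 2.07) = -6.31*z^3 - 1.75*z^2 + 1.59*z - 0.18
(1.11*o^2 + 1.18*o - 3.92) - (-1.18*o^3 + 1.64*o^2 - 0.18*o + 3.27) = 1.18*o^3 - 0.53*o^2 + 1.36*o - 7.19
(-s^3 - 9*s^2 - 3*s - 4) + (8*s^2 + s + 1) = -s^3 - s^2 - 2*s - 3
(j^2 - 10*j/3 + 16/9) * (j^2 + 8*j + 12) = j^4 + 14*j^3/3 - 116*j^2/9 - 232*j/9 + 64/3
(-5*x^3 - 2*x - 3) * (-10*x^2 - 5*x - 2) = 50*x^5 + 25*x^4 + 30*x^3 + 40*x^2 + 19*x + 6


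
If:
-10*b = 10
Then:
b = -1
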